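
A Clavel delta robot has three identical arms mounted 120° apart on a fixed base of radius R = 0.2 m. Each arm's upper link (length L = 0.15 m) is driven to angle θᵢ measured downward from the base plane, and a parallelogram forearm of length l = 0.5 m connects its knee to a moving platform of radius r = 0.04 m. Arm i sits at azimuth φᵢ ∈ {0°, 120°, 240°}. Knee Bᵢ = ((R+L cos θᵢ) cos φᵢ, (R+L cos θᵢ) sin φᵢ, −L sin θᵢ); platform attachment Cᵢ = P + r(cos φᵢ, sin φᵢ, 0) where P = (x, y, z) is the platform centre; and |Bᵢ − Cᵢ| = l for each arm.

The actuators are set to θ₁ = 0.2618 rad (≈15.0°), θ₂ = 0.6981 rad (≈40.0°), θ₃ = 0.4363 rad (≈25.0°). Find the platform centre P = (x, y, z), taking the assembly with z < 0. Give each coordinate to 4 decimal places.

φ1=0.0°: virtual centre (0.3049, 0.0000, -0.0388), radius l
S2 = (0.2749·cos120.0°, 0.2749·sin120.0°, -0.0964) = (-0.1375, 0.2381, -0.0964)
S3 = (0.2959·cos240.0°, 0.2959·sin240.0°, -0.0634) = (-0.1480, -0.2563, -0.0634)
eliminate P² terms by subtracting sphere 1 from 2 and 3
linear system: -0.8847x+0.4762y = -0.0096−-0.1152z; -0.9057x+-0.5126y = -0.0029−-0.0491z
det = 0.8848;  x = 0.0071+-0.0932z,  y = -0.0070+0.0688z
sphere 1 gives Az²+Bz+C=0 with A=1.0134, B=0.1322, C=-0.1598;  B²−4AC=0.6651;  roots -0.4676, 0.3372;  negative root z = -0.4676
x = 0.0507, y = -0.0391

(0.0507, -0.0391, -0.4676)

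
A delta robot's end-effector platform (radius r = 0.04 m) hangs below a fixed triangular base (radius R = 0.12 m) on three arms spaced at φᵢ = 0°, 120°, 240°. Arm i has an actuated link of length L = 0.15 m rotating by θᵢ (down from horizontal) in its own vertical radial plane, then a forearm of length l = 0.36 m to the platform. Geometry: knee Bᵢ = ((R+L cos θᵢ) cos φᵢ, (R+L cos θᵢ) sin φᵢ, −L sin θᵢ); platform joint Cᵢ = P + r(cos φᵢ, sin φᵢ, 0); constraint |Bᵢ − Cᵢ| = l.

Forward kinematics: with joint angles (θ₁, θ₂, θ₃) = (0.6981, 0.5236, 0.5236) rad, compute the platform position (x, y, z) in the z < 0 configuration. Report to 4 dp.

φ1=0.0°: virtual centre (0.1949, 0.0000, -0.0964), radius l
φ2=120.0°: virtual centre (-0.1050, 0.1818, -0.0750), radius l
O3 = (0.2099·cos240.0°, 0.2099·sin240.0°, -0.0750) = (-0.1050, -0.1818, -0.0750)
subtract pairs → two planes through P
plane₁₂: -0.5997x+0.3636y+0.0428z = 0.0024
Cramer: x(z) = -0.0040+0.0714z;  y(z) = 0.0000-0.0000z
into |P−O₁|² = l²: 1.0051z² + 0.1644z + -0.0807 = 0;  Δ = 0.3516;  z = -0.3768 or 0.2132 → z<0 root = -0.3768
x = -0.0309, y = 0.0000

(-0.0309, 0.0000, -0.3768)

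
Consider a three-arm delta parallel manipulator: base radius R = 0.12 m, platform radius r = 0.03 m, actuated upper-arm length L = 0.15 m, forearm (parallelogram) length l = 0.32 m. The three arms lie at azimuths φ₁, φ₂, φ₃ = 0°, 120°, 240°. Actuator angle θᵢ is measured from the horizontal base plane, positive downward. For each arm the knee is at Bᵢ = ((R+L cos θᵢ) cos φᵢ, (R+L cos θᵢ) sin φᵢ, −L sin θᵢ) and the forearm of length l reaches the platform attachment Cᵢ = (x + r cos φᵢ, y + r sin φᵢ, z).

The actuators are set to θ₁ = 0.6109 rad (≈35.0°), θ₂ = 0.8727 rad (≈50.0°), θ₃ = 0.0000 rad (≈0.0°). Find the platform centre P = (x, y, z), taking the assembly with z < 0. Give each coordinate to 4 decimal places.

arm 1 at φ=0.0°: ρ1 = 0.2129;  O1 = (0.2129, 0.0000, -0.0860)
φ2=120.0°: virtual centre (-0.0932, 0.1614, -0.1149), radius l
O3 = (0.2400·cos240.0°, 0.2400·sin240.0°, 0.0000) = (-0.1200, -0.2078, 0.0000)
eliminate P² terms by subtracting sphere 1 from 2 and 3
plane₁₂: -0.6122x+0.3229y+-0.0577z = -0.0048
det = 0.4694;  x = 0.0009+0.0672z,  y = -0.0131+0.3063z
into |P−O₁|² = l²: 1.0983z² + 0.1355z + -0.0499 = 0;  Δ = 0.2375;  z = -0.2836 or 0.1601 → z<0 root = -0.2836
x = -0.0182, y = -0.1000

(-0.0182, -0.1000, -0.2836)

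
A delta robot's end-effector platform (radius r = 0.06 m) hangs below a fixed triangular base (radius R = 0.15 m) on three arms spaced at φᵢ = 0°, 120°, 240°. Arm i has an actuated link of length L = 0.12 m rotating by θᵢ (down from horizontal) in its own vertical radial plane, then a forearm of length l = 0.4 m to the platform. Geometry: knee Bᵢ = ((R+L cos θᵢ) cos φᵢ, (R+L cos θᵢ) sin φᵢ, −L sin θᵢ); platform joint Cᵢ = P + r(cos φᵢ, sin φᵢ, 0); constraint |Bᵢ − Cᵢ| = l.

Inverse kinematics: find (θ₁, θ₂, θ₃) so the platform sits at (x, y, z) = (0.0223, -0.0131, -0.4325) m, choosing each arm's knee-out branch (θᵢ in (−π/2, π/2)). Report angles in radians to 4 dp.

arm 1 (φ=0.0°): x'=0.0223, y'=-0.0131
  A cos θ + B sin θ = C:  0.0677·cos θ + -0.4325·sin θ = -0.1925
  θ1 = atan2(B,A) + arccos(C/0.4378) = 0.6107
φ2=120.0° → target in arm frame (-0.0225, -0.0128)
  A=0.1125, B=-0.4325, C=(l²−L²−A²−y'²−z²)/(2L)=-0.2261
  θ2 = atan2(B,A) + arccos(C/0.4469) = 0.7850
φ3=240.0° → target in arm frame (0.0002, 0.0259)
  A cos θ + B sin θ = C:  0.0898·cos θ + -0.4325·sin θ = -0.2091
  √(A²+B²)=0.4417;  θ3 = -1.3661+2.0640 ≈ 0.6979

θ₁ = 0.6107, θ₂ = 0.7850, θ₃ = 0.6979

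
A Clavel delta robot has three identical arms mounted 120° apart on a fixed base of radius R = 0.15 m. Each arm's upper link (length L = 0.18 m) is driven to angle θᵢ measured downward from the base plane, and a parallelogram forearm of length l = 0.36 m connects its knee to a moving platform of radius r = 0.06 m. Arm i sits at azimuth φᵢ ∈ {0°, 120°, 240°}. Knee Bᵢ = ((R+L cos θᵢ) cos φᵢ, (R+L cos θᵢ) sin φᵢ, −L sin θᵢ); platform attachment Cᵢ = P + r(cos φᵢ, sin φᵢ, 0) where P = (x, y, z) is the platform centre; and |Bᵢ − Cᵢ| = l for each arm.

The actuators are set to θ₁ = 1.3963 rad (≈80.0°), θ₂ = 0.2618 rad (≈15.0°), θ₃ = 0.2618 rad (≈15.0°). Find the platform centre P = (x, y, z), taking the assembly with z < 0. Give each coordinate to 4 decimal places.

arm 1 at φ=0.0°: e+L cos θ1 = 0.1213;  centre 1 = (0.1213, 0.0000, -0.1773)
φ2=120.0°: virtual centre (-0.1319, 0.2285, -0.0466), radius l
arm 3 at φ=240.0°: e+L cos θ3 = 0.2639;  centre 3 = (-0.1319, -0.2285, -0.0466)
eliminate P² terms by subtracting sphere 1 from 2 and 3
[-0.5064 0.4570 0.2614]·P = 0.0257;  [-0.5064 -0.4570 0.2614]·P = 0.0257
Cramer: x(z) = -0.0507+0.5161z;  y(z) = 0.0000-0.0000z
into |P−centre ₁|² = l²: 1.2664z² + 0.1770z + -0.0686 = 0;  Δ = 0.3789;  z = -0.3129 or 0.1731 → z<0 root = -0.3129
x = -0.2122, y = 0.0000

(-0.2122, 0.0000, -0.3129)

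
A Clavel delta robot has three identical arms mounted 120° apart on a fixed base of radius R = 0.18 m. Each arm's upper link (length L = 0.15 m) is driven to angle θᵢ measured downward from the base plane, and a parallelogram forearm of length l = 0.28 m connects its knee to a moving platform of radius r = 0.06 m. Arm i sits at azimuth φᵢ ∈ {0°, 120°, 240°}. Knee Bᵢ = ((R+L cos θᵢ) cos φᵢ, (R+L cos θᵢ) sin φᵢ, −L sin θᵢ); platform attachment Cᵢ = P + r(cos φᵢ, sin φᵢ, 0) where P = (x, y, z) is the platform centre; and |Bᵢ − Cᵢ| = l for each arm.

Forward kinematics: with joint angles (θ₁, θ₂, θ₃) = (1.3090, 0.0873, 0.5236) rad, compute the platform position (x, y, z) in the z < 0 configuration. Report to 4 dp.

arm 1 at φ=0.0°: ρ1 = 0.1588;  O1 = (0.1588, 0.0000, -0.1449)
O2 = (0.2694·cos120.0°, 0.2694·sin120.0°, -0.0131) = (-0.1347, 0.2333, -0.0131)
φ3=240.0°: virtual centre (-0.1250, -0.2164, -0.0750), radius l
eliminate P² terms by subtracting sphere 1 from 2 and 3
[-0.5871 0.4667 0.2636]·P = 0.0265;  [-0.5675 -0.4328 0.1398]·P = 0.0219
det = 0.5190;  x = -0.0418+0.3456z,  y = 0.0043+-0.1302z
quadratic in z: (1.1364)z²+(0.1500)z+(-0.0171)=0, √Δ=0.3169 → z ∈ {-0.2054, 0.0734}; z = -0.2054 (taking z<0)
x = -0.1128, y = 0.0310

(-0.1128, 0.0310, -0.2054)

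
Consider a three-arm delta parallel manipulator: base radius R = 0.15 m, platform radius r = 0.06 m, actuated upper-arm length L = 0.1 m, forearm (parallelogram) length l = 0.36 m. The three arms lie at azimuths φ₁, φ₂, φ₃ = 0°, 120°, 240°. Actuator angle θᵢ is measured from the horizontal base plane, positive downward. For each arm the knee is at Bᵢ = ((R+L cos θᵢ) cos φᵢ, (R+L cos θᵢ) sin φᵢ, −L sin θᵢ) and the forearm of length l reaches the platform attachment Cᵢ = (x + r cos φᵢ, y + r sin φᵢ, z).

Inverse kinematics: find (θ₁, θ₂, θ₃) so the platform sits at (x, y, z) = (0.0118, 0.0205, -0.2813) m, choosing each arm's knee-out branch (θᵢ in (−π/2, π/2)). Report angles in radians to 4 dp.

θ₁ = -0.3490, θ₂ = -0.3494, θ₃ = -0.0874

rotate P by −φ1: (0.0118, 0.0205, -0.2813)
  A=0.0782, B=-0.2813, C=(l²−L²−A²−y'²−z²)/(2L)=0.1697
  θ1 = atan2(B,A) + arccos(C/0.2920) = -0.3490
φ2=120.0° → target in arm frame (0.0119, -0.0205)
  A cos θ + B sin θ = C:  0.0781·cos θ + -0.2813·sin θ = 0.1697
  √(A²+B²)=0.2920;  θ2 = -1.2998+0.9504 ≈ -0.3494
φ3=240.0° → target in arm frame (-0.0237, 0.0000)
  A=0.1137, B=-0.2813, C=(l²−L²−A²−y'²−z²)/(2L)=0.1378
  √(A²+B²)=0.3034;  θ3 = -1.1868+1.0995 ≈ -0.0874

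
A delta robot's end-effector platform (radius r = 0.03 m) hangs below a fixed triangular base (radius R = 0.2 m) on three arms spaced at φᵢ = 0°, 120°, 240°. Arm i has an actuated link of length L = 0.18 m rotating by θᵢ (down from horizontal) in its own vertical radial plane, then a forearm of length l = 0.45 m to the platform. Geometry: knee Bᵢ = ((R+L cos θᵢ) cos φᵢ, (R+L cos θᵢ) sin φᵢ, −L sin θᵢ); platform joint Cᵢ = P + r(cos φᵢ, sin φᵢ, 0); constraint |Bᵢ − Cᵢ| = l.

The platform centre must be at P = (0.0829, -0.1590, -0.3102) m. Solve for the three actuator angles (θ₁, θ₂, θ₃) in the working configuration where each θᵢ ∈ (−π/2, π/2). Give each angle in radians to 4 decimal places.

rotate P by −φ1: (0.0829, -0.1590, -0.3102)
  A cos θ + B sin θ = C:  0.0871·cos θ + -0.3102·sin θ = 0.1139
  θ1 = atan2(B,A) + arccos(C/0.3222) = -0.0876
rotate P by −φ2: (-0.1791, 0.0077, -0.3102)
  A cos θ + B sin θ = C:  0.3491·cos θ + -0.3102·sin θ = -0.1336
  √(A²+B²)=0.4670;  θ2 = -0.7264+1.8609 ≈ 1.1345
φ3=240.0° → target in arm frame (0.0962, 0.1513)
  e−x'=0.0738;  (l²−L²−(e−x')²−y'²−z²)/2L = 0.1265
  γ=atan2(-0.3102,0.0738)=-1.3374;  ψ=arccos(0.3968)=1.1628;  θ3=γ+ψ≈-0.1746

θ₁ = -0.0876, θ₂ = 1.1345, θ₃ = -0.1746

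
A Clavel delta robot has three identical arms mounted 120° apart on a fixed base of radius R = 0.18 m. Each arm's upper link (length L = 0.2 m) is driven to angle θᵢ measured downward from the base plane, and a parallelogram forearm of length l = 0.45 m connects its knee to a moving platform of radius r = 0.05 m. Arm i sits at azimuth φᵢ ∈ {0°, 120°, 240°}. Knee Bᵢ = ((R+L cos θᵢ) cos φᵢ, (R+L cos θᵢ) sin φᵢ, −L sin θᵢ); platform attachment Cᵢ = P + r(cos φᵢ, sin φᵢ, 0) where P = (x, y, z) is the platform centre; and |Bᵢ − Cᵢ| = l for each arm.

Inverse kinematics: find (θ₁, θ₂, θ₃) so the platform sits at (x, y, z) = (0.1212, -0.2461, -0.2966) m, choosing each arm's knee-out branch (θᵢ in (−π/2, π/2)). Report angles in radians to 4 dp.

rotate P by −φ1: (0.1212, -0.2461, -0.2966)
  A=0.0088, B=-0.2966, C=(l²−L²−A²−y'²−z²)/(2L)=0.0347
  θ1 = atan2(B,A) + arccos(C/0.2967) = -0.0876
φ2=120.0° → target in arm frame (-0.2737, 0.0181)
  A cos θ + B sin θ = C:  0.4037·cos θ + -0.2966·sin θ = -0.2220
  γ=atan2(-0.2966,0.4037)=-0.6336;  ψ=arccos(-0.4431)=2.0299;  θ2=γ+ψ≈1.3963
rotate P by −φ3: (0.1525, 0.2280, -0.2966)
  e−x'=-0.0225;  (l²−L²−(e−x')²−y'²−z²)/2L = 0.0551
  √(A²+B²)=0.2975;  θ3 = -1.6466+1.3846 ≈ -0.2621

θ₁ = -0.0876, θ₂ = 1.3963, θ₃ = -0.2621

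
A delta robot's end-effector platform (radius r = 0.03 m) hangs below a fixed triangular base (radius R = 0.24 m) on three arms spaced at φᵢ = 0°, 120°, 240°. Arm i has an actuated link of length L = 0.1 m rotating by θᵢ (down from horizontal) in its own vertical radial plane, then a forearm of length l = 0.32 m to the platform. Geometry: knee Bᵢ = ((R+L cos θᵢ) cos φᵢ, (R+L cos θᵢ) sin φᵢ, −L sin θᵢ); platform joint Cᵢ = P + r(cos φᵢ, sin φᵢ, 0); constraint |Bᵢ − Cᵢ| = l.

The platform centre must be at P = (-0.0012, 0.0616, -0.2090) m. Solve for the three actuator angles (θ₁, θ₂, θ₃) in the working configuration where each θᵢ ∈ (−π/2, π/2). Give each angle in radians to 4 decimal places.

rotate P by −φ1: (-0.0012, 0.0616, -0.2090)
  e−x'=0.2112;  (l²−L²−(e−x')²−y'²−z²)/2L = 0.0016
  √(A²+B²)=0.2971;  θ1 = -0.7802+1.5654 ≈ 0.7853
arm 2 (φ=120.0°): x'=0.0539, y'=-0.0298
  A cos θ + B sin θ = C:  0.1561·cos θ + -0.2090·sin θ = 0.1174
  √(A²+B²)=0.2608;  θ2 = -0.9294+1.1039 ≈ 0.1745
arm 3 (φ=240.0°): x'=-0.0527, y'=-0.0318
  A cos θ + B sin θ = C:  0.2627·cos θ + -0.2090·sin θ = -0.1067
  γ=atan2(-0.2090,0.2627)=-0.6720;  ψ=arccos(-0.3177)=1.8941;  θ3=γ+ψ≈1.2221

θ₁ = 0.7853, θ₂ = 0.1745, θ₃ = 1.2221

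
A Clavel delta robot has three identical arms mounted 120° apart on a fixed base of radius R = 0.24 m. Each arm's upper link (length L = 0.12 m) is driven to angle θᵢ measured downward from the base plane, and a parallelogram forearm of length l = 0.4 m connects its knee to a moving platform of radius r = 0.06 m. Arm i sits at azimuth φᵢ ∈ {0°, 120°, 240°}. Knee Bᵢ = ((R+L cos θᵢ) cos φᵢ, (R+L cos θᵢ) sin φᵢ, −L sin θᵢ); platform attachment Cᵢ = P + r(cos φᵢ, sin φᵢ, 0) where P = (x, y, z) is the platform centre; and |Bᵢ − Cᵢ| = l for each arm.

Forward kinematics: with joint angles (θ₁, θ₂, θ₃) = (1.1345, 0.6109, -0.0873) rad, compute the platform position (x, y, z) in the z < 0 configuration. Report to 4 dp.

φ1=0.0°: virtual centre (0.2307, 0.0000, -0.1088), radius l
O2 = (0.2783·cos120.0°, 0.2783·sin120.0°, -0.0688) = (-0.1391, 0.2410, -0.0688)
arm 3 at φ=240.0°: ρ3 = 0.2995;  O3 = (-0.1498, -0.2594, 0.0105)
|O₂|²−|O₁|² = 0.0171;  |O₃|²−|O₁|² = 0.0248
linear system: -0.7397x+0.4820y = 0.0171−0.0799z; -0.7610x+-0.5188y = 0.0248−0.2384z
det = 0.7506;  x = -0.0278+0.2083z,  y = -0.0071+0.1540z
into |P−O₁|² = l²: 1.0671z² + 0.1077z + -0.0813 = 0;  Δ = 0.3587;  z = -0.3311 or 0.2302 → z<0 root = -0.3311
x = -0.0967, y = -0.0580

(-0.0967, -0.0580, -0.3311)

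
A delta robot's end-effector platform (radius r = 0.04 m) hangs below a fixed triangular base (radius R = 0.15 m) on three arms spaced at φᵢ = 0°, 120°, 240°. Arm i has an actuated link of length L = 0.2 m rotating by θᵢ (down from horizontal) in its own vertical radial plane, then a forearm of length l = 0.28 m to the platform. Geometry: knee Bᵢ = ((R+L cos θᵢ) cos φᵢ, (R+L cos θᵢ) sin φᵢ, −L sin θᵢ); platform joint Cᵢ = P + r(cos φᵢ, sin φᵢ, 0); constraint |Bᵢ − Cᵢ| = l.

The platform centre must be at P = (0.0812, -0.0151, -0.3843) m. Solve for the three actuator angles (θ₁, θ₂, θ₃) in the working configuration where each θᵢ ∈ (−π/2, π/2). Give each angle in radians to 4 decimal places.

arm 1 (φ=0.0°): x'=0.0812, y'=-0.0151
  A=0.0288, B=-0.3843, C=(l²−L²−A²−y'²−z²)/(2L)=-0.2759
  γ=atan2(-0.3843,0.0288)=-1.4960;  ψ=arccos(-0.7158)=2.3686;  θ1=γ+ψ≈0.8726
φ2=120.0° → target in arm frame (-0.0537, -0.0628)
  A=0.1637, B=-0.3843, C=(l²−L²−A²−y'²−z²)/(2L)=-0.3500
  γ=atan2(-0.3843,0.1637)=-1.1682;  ψ=arccos(-0.8380)=2.5644;  θ2=γ+ψ≈1.3963
rotate P by −φ3: (-0.0275, 0.0779, -0.3843)
  e−x'=0.1375;  (l²−L²−(e−x')²−y'²−z²)/2L = -0.3357
  γ=atan2(-0.3843,0.1375)=-1.2271;  ψ=arccos(-0.8224)=2.5363;  θ3=γ+ψ≈1.3092

θ₁ = 0.8726, θ₂ = 1.3963, θ₃ = 1.3092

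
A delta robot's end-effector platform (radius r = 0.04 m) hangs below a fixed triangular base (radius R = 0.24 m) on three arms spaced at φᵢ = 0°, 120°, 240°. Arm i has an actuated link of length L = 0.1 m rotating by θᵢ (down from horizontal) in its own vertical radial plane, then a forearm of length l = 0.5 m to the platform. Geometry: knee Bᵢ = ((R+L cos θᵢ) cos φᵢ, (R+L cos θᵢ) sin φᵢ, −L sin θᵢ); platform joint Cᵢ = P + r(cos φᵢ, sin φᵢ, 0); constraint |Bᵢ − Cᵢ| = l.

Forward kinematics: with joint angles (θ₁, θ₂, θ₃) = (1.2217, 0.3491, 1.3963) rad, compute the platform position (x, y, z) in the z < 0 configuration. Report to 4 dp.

(-0.0404, 0.1035, -0.4988)

φ1=0.0°: virtual centre (0.2342, 0.0000, -0.0940), radius l
arm 2 at φ=120.0°: ρ2 = 0.2940;  O2 = (-0.1470, 0.2546, -0.0342)
O3 = (0.2174·cos240.0°, 0.2174·sin240.0°, -0.0985) = (-0.1087, -0.1882, -0.0985)
subtract pairs → two planes through P
[-0.7624 0.5092 0.1195]·P = 0.0239;  [-0.6858 -0.3765 -0.0090]·P = -0.0067
Cramer: x(z) = -0.0088+0.0635z;  y(z) = 0.0338-0.1397z
quadratic in z: (1.0235)z²+(0.1476)z+(-0.1810)=0, √Δ=0.8734 → z ∈ {-0.4988, 0.3545}; z = -0.4988 (taking z<0)
x = -0.0404, y = 0.1035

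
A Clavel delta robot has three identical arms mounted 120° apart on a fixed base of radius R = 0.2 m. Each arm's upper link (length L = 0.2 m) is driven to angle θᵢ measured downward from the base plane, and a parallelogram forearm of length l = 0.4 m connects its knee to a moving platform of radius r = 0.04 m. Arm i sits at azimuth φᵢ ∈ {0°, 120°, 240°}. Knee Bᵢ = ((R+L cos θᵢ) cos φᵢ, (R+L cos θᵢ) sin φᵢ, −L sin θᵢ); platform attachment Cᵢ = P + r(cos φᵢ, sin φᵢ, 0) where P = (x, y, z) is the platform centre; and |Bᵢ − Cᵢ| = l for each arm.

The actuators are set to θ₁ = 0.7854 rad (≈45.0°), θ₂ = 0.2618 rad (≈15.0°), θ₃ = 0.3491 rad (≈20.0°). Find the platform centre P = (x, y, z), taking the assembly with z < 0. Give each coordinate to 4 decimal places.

φ1=0.0°: virtual centre (0.3014, 0.0000, -0.1414), radius l
φ2=120.0°: virtual centre (-0.1766, 0.3059, -0.0518), radius l
φ3=240.0°: virtual centre (-0.1740, -0.3013, -0.0684), radius l
eliminate P² terms by subtracting sphere 1 from 2 and 3
plane₁₂: -0.9560x+0.6117y+0.1793z = 0.0166
Cramer: x(z) = -0.0165+0.1705z;  y(z) = 0.0013-0.0267z
into |P−O₁|² = l²: 1.0298z² + 0.1744z + -0.0389 = 0;  Δ = 0.1908;  z = -0.2967 or 0.1274 → z<0 root = -0.2967
x = -0.0671, y = 0.0092

(-0.0671, 0.0092, -0.2967)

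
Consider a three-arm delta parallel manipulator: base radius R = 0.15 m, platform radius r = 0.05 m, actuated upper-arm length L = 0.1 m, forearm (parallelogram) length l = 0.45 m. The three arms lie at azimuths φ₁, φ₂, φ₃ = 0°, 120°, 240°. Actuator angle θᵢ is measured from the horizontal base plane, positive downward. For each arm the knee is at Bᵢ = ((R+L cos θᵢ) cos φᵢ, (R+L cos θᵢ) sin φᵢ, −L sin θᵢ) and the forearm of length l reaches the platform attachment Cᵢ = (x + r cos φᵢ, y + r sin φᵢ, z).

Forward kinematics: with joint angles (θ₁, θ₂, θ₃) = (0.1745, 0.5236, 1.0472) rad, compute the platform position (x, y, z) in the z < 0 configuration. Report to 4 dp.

φ1=0.0°: virtual centre (0.1985, 0.0000, -0.0174), radius l
O2 = (0.1866·cos120.0°, 0.1866·sin120.0°, -0.0500) = (-0.0933, 0.1616, -0.0500)
O3 = (0.1500·cos240.0°, 0.1500·sin240.0°, -0.0866) = (-0.0750, -0.1299, -0.0866)
subtract pairs → two planes through P
[-0.5836 0.3232 -0.0653]·P = -0.0024;  [-0.5470 -0.2598 -0.1385]·P = -0.0097
det = 0.3284;  x = 0.0114+-0.1879z,  y = 0.0133+-0.1374z
quadratic in z: (1.0542)z²+(0.1014)z+(-0.1670)=0, √Δ=0.8453 → z ∈ {-0.4490, 0.3529}; z = -0.4490 (taking z<0)
x = 0.0958, y = 0.0750

(0.0958, 0.0750, -0.4490)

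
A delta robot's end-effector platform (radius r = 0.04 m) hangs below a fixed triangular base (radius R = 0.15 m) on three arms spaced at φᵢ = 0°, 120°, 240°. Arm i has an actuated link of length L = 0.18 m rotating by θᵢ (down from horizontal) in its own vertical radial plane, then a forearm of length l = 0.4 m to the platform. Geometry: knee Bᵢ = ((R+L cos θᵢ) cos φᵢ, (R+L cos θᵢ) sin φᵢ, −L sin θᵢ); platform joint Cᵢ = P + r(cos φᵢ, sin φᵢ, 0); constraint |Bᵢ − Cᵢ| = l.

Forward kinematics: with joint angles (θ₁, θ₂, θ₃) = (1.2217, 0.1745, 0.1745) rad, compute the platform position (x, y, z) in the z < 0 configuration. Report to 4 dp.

φ1=0.0°: virtual centre (0.1716, 0.0000, -0.1691), radius l
O2 = (0.2873·cos120.0°, 0.2873·sin120.0°, -0.0313) = (-0.1436, 0.2488, -0.0313)
arm 3 at φ=240.0°: e+L cos θ3 = 0.2873;  O3 = (-0.1436, -0.2488, -0.0313)
|O₂|²−|O₁|² = 0.0255;  |O₃|²−|O₁|² = 0.0255
[-0.6304 0.4976 0.2758]·P = 0.0255;  [-0.6304 -0.4976 0.2758]·P = 0.0255
det = 0.6273;  x = -0.0404+0.4375z,  y = 0.0000+0.0000z
sphere 1 gives Az²+Bz+C=0 with A=1.1914, B=0.1528, C=-0.0865;  B²−4AC=0.4354;  roots -0.3411, 0.2128;  negative root z = -0.3411
x = -0.1896, y = 0.0000

(-0.1896, 0.0000, -0.3411)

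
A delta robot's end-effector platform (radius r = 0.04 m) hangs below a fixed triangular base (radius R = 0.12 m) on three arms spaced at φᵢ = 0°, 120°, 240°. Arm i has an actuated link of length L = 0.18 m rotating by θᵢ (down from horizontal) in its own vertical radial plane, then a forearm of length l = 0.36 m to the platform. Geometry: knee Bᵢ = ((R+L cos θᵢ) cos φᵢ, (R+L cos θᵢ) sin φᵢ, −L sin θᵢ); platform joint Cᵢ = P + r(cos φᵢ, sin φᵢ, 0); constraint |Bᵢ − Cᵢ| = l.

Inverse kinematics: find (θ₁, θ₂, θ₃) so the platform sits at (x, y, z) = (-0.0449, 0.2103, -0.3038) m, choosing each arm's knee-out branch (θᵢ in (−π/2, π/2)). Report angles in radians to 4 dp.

θ₁ = 0.8731, θ₂ = -0.2619, θ₃ = 1.2219

φ1=0.0° → target in arm frame (-0.0449, 0.2103)
  A cos θ + B sin θ = C:  0.1249·cos θ + -0.3038·sin θ = -0.1526
  γ=atan2(-0.3038,0.1249)=-1.1807;  ψ=arccos(-0.4644)=2.0538;  θ1=γ+ψ≈0.8731
arm 2 (φ=120.0°): x'=0.2046, y'=-0.0663
  A cos θ + B sin θ = C:  -0.1246·cos θ + -0.3038·sin θ = -0.0417
  γ=atan2(-0.3038,-0.1246)=-1.9599;  ψ=arccos(-0.1269)=1.6981;  θ2=γ+ψ≈-0.2619
φ3=240.0° → target in arm frame (-0.1597, -0.1440)
  e−x'=0.2397;  (l²−L²−(e−x')²−y'²−z²)/2L = -0.2036
  √(A²+B²)=0.3870;  θ3 = -0.9028+2.1248 ≈ 1.2219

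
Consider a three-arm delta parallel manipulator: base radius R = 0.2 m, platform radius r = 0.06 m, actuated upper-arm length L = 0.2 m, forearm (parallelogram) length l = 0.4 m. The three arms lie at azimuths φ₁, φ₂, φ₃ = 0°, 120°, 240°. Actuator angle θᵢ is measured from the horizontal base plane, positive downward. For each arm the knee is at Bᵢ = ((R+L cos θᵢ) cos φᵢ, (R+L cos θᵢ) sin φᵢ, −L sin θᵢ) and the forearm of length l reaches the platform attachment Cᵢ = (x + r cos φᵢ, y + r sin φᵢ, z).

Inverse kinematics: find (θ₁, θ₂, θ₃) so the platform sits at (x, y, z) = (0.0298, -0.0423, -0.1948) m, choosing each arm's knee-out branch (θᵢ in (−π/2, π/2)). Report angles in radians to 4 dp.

rotate P by −φ1: (0.0298, -0.0423, -0.1948)
  e−x'=0.1102;  (l²−L²−(e−x')²−y'²−z²)/2L = 0.1703
  γ=atan2(-0.1948,0.1102)=-1.0560;  ψ=arccos(0.7609)=0.7061;  θ1=γ+ψ≈-0.3499
rotate P by −φ2: (-0.0515, -0.0047, -0.1948)
  A=0.1915, B=-0.1948, C=(l²−L²−A²−y'²−z²)/(2L)=0.1134
  θ2 = atan2(B,A) + arccos(C/0.2732) = 0.3490
φ3=240.0° → target in arm frame (0.0217, 0.0470)
  e−x'=0.1183;  (l²−L²−(e−x')²−y'²−z²)/2L = 0.1647
  √(A²+B²)=0.2279;  θ3 = -1.0252+0.7634 ≈ -0.2618

θ₁ = -0.3499, θ₂ = 0.3490, θ₃ = -0.2618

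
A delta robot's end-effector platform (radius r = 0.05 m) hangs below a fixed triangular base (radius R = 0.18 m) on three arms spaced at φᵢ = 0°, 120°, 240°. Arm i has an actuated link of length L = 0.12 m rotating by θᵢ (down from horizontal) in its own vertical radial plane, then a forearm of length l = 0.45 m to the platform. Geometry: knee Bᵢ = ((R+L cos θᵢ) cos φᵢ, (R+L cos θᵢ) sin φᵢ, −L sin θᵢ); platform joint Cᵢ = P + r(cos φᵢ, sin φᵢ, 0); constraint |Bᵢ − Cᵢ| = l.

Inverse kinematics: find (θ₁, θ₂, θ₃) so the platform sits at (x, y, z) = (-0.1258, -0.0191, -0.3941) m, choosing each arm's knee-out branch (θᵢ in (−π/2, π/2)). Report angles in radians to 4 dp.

rotate P by −φ1: (-0.1258, -0.0191, -0.3941)
  A=0.2558, B=-0.3941, C=(l²−L²−A²−y'²−z²)/(2L)=-0.1376
  √(A²+B²)=0.4698;  θ1 = -0.9951+1.8679 ≈ 0.8728
rotate P by −φ2: (0.0464, 0.1185, -0.3941)
  A=0.0836, B=-0.3941, C=(l²−L²−A²−y'²−z²)/(2L)=0.0490
  √(A²+B²)=0.4029;  θ2 = -1.3617+1.4490 ≈ 0.0873
rotate P by −φ3: (0.0794, -0.0994, -0.3941)
  A cos θ + B sin θ = C:  0.0506·cos θ + -0.3941·sin θ = 0.0848
  √(A²+B²)=0.3973;  θ3 = -1.4432+1.3557 ≈ -0.0875

θ₁ = 0.8728, θ₂ = 0.0873, θ₃ = -0.0875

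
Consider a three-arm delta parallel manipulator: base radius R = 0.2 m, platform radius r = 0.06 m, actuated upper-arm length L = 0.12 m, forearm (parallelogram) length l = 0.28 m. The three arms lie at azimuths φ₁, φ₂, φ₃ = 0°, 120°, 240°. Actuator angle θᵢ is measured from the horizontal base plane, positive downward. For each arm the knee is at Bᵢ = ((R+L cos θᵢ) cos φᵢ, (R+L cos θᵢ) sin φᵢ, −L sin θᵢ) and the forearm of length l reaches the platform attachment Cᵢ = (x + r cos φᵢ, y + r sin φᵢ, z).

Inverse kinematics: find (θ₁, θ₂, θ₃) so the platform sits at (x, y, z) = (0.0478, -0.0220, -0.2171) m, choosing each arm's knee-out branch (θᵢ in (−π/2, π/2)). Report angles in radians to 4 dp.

θ₁ = 0.2619, θ₂ = 0.9604, θ₃ = 0.6981

φ1=0.0° → target in arm frame (0.0478, -0.0220)
  e−x'=0.0922;  (l²−L²−(e−x')²−y'²−z²)/2L = 0.0328
  θ1 = atan2(B,A) + arccos(C/0.2359) = 0.2619
φ2=120.0° → target in arm frame (-0.0430, -0.0304)
  A=0.1830, B=-0.2171, C=(l²−L²−A²−y'²−z²)/(2L)=-0.0730
  √(A²+B²)=0.2839;  θ2 = -0.8705+1.8310 ≈ 0.9604
arm 3 (φ=240.0°): x'=-0.0048, y'=0.0524
  e−x'=0.1448;  (l²−L²−(e−x')²−y'²−z²)/2L = -0.0286
  θ3 = atan2(B,A) + arccos(C/0.2610) = 0.6981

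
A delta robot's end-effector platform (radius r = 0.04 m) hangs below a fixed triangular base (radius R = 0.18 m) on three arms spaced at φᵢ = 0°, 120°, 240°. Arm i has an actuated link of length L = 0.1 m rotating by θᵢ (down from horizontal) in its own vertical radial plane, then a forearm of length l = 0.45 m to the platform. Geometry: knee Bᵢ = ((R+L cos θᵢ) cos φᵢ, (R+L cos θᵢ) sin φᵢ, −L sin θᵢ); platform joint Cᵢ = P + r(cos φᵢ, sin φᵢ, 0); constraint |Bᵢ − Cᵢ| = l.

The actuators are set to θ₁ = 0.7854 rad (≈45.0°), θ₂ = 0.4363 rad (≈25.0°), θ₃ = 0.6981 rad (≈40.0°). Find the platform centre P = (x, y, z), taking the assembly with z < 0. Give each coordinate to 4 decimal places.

(-0.0294, 0.0301, -0.4501)

O1 = (0.2107·cos0.0°, 0.2107·sin0.0°, -0.0707) = (0.2107, 0.0000, -0.0707)
arm 2 at φ=120.0°: (R−r)+L cos θ2 = 0.2306;  O2 = (-0.1153, 0.1997, -0.0423)
arm 3 at φ=240.0°: (R−r)+L cos θ3 = 0.2166;  O3 = (-0.1083, -0.1876, -0.0643)
eliminate P² terms by subtracting sphere 1 from 2 and 3
linear system: -0.6521x+0.3995y = 0.0056−0.0569z; -0.6380x+-0.3752y = 0.0017−0.0129z
det = 0.4995;  x = -0.0055+0.0530z,  y = 0.0050+-0.0559z
into |P−O₁|² = l²: 1.0059z² + 0.1179z + -0.1507 = 0;  Δ = 0.6204;  z = -0.4501 or 0.3329 → z<0 root = -0.4501
x = -0.0294, y = 0.0301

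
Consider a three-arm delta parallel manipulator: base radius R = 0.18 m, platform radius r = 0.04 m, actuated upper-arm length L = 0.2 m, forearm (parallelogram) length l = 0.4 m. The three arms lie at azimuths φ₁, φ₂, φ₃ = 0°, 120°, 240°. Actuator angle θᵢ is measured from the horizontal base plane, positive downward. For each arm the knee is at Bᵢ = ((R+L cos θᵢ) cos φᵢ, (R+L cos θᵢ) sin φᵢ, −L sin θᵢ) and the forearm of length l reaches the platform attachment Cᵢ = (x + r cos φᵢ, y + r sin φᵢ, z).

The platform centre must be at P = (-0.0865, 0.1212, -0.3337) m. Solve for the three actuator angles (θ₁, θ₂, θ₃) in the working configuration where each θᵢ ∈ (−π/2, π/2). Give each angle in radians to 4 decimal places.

θ₁ = 0.9598, θ₂ = -0.0873, θ₃ = 0.8728

rotate P by −φ1: (-0.0865, 0.1212, -0.3337)
  A=0.2265, B=-0.3337, C=(l²−L²−A²−y'²−z²)/(2L)=-0.1434
  γ=atan2(-0.3337,0.2265)=-0.9745;  ψ=arccos(-0.3555)=1.9342;  θ1=γ+ψ≈0.9598
rotate P by −φ2: (0.1482, 0.0143, -0.3337)
  e−x'=-0.0082;  (l²−L²−(e−x')²−y'²−z²)/2L = 0.0209
  √(A²+B²)=0.3338;  θ2 = -1.5954+1.5081 ≈ -0.0873
rotate P by −φ3: (-0.0617, -0.1355, -0.3337)
  A=0.2017, B=-0.3337, C=(l²−L²−A²−y'²−z²)/(2L)=-0.1260
  θ3 = atan2(B,A) + arccos(C/0.3899) = 0.8728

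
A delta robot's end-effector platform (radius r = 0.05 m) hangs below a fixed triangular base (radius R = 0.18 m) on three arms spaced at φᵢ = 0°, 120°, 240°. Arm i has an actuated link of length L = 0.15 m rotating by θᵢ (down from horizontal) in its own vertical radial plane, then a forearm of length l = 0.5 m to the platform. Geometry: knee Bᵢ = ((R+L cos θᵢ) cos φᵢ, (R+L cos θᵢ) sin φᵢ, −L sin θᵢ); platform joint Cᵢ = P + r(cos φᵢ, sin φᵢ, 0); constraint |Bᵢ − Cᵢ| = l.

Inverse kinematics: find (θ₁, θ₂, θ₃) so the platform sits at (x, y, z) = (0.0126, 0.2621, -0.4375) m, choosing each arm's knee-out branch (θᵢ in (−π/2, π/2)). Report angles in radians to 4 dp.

arm 1 (φ=0.0°): x'=0.0126, y'=0.2621
  A=0.1174, B=-0.4375, C=(l²−L²−A²−y'²−z²)/(2L)=-0.1546
  θ1 = atan2(B,A) + arccos(C/0.4530) = 0.6105
φ2=120.0° → target in arm frame (0.2207, -0.1420)
  A cos θ + B sin θ = C:  -0.0907·cos θ + -0.4375·sin θ = 0.0257
  √(A²+B²)=0.4468;  θ2 = -1.7752+1.5132 ≈ -0.2620
rotate P by −φ3: (-0.2333, -0.1201, -0.4375)
  e−x'=0.3633;  (l²−L²−(e−x')²−y'²−z²)/2L = -0.3677
  γ=atan2(-0.4375,0.3633)=-0.8778;  ψ=arccos(-0.6466)=2.2740;  θ3=γ+ψ≈1.3961

θ₁ = 0.6105, θ₂ = -0.2620, θ₃ = 1.3961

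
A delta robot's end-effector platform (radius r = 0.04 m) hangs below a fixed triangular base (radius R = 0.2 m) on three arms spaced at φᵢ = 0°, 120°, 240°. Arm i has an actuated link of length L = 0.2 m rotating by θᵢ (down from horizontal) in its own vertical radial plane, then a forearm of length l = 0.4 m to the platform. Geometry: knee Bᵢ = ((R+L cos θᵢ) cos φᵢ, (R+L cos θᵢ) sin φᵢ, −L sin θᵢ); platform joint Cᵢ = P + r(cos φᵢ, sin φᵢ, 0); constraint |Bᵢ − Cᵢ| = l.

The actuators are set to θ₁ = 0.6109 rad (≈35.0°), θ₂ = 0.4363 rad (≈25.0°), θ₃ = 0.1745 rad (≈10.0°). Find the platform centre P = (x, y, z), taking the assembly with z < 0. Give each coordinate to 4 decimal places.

(-0.0389, -0.0268, -0.2813)

arm 1 at φ=0.0°: ρ1 = 0.3238;  O1 = (0.3238, 0.0000, -0.1147)
O2 = (0.3413·cos120.0°, 0.3413·sin120.0°, -0.0845) = (-0.1706, 0.2955, -0.0845)
O3 = (0.3570·cos240.0°, 0.3570·sin240.0°, -0.0347) = (-0.1785, -0.3091, -0.0347)
eliminate P² terms by subtracting sphere 1 from 2 and 3
linear system: -0.9889x+0.5911y = 0.0056−0.0604z; -1.0046x+-0.6183y = 0.0106−0.1600z
det = 1.2052;  x = -0.0081+0.1095z,  y = -0.0040+0.0809z
sphere 1 gives Az²+Bz+C=0 with A=1.0185, B=0.1561, C=-0.0367;  B²−4AC=0.1738;  roots -0.2813, 0.1280;  negative root z = -0.2813
x = -0.0389, y = -0.0268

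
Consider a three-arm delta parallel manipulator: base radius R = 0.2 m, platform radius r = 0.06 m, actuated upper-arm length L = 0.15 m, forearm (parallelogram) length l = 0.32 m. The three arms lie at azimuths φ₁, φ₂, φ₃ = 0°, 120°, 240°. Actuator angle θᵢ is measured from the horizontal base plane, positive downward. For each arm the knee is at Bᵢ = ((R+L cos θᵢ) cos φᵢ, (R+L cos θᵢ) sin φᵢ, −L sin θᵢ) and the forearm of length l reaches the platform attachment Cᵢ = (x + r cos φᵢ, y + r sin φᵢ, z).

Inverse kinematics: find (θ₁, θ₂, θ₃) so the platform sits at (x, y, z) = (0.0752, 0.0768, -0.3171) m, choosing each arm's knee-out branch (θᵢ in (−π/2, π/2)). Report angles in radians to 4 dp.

θ₁ = 0.5238, θ₂ = 0.7855, θ₃ = 1.3961

arm 1 (φ=0.0°): x'=0.0752, y'=0.0768
  e−x'=0.0648;  (l²−L²−(e−x')²−y'²−z²)/2L = -0.1025
  θ1 = atan2(B,A) + arccos(C/0.3237) = 0.5238
arm 2 (φ=120.0°): x'=0.0289, y'=-0.1035
  e−x'=0.1111;  (l²−L²−(e−x')²−y'²−z²)/2L = -0.1457
  θ2 = atan2(B,A) + arccos(C/0.3360) = 0.7855
arm 3 (φ=240.0°): x'=-0.1041, y'=0.0267
  e−x'=0.2441;  (l²−L²−(e−x')²−y'²−z²)/2L = -0.2699
  θ3 = atan2(B,A) + arccos(C/0.4002) = 1.3961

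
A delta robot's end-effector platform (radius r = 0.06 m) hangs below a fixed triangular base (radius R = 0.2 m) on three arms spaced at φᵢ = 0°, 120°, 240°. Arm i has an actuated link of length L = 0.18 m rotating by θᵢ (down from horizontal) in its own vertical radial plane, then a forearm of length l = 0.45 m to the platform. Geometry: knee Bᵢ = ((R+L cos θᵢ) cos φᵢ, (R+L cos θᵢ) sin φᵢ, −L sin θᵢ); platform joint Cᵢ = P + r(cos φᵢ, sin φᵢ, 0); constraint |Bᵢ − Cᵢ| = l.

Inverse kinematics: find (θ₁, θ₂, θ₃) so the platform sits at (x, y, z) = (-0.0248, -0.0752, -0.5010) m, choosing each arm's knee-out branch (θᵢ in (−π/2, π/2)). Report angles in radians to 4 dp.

φ1=0.0° → target in arm frame (-0.0248, -0.0752)
  A cos θ + B sin θ = C:  0.1648·cos θ + -0.5010·sin θ = -0.3159
  γ=atan2(-0.5010,0.1648)=-1.2530;  ψ=arccos(-0.5989)=2.2129;  θ1=γ+ψ≈0.9599
arm 2 (φ=120.0°): x'=-0.0527, y'=0.0591
  A=0.1927, B=-0.5010, C=(l²−L²−A²−y'²−z²)/(2L)=-0.3376
  √(A²+B²)=0.5368;  θ2 = -1.2036+2.2510 ≈ 1.0474
φ3=240.0° → target in arm frame (0.0775, 0.0161)
  A=0.0625, B=-0.5010, C=(l²−L²−A²−y'²−z²)/(2L)=-0.2363
  γ=atan2(-0.5010,0.0625)=-1.4467;  ψ=arccos(-0.4680)=2.0578;  θ3=γ+ψ≈0.6111

θ₁ = 0.9599, θ₂ = 1.0474, θ₃ = 0.6111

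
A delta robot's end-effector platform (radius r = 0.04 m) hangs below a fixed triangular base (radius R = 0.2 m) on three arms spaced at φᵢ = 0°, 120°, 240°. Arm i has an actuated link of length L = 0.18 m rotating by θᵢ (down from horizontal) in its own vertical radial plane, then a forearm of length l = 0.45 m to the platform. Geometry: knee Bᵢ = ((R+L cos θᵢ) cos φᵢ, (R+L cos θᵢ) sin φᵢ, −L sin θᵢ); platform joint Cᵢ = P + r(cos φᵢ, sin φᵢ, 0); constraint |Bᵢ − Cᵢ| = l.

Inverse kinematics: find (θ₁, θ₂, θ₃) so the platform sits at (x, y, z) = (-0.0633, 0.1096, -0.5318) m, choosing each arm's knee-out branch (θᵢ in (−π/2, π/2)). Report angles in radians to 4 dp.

θ₁ = 1.3963, θ₂ = 0.6981, θ₃ = 1.3962

rotate P by −φ1: (-0.0633, 0.1096, -0.5318)
  e−x'=0.2233;  (l²−L²−(e−x')²−y'²−z²)/2L = -0.4850
  θ1 = atan2(B,A) + arccos(C/0.5768) = 1.3963
φ2=120.0° → target in arm frame (0.1266, 0.0000)
  A=0.0334, B=-0.5318, C=(l²−L²−A²−y'²−z²)/(2L)=-0.3162
  γ=atan2(-0.5318,0.0334)=-1.5080;  ψ=arccos(-0.5934)=2.2061;  θ2=γ+ψ≈0.6981
φ3=240.0° → target in arm frame (-0.0633, -0.1096)
  e−x'=0.2233;  (l²−L²−(e−x')²−y'²−z²)/2L = -0.4849
  γ=atan2(-0.5318,0.2233)=-1.1733;  ψ=arccos(-0.8408)=2.5695;  θ3=γ+ψ≈1.3962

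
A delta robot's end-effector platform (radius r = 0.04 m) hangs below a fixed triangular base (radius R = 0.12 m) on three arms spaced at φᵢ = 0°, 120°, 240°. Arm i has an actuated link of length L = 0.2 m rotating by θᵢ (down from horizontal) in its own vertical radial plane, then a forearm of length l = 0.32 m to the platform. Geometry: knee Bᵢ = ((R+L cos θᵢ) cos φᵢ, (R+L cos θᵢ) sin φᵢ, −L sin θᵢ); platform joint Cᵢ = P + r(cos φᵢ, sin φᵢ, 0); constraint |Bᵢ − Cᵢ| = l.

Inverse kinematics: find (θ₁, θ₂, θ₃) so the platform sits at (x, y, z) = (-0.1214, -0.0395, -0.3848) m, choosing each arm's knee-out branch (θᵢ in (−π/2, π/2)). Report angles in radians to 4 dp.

φ1=0.0° → target in arm frame (-0.1214, -0.0395)
  A=0.2014, B=-0.3848, C=(l²−L²−A²−y'²−z²)/(2L)=-0.3195
  θ1 = atan2(B,A) + arccos(C/0.4343) = 1.3087
arm 2 (φ=120.0°): x'=0.0265, y'=0.1249
  A=0.0535, B=-0.3848, C=(l²−L²−A²−y'²−z²)/(2L)=-0.2603
  √(A²+B²)=0.3885;  θ2 = -1.4326+2.3051 ≈ 0.8725
rotate P by −φ3: (0.0949, -0.0854, -0.3848)
  A cos θ + B sin θ = C:  -0.0149·cos θ + -0.3848·sin θ = -0.2330
  √(A²+B²)=0.3851;  θ3 = -1.6095+2.2205 ≈ 0.6110

θ₁ = 1.3087, θ₂ = 0.8725, θ₃ = 0.6110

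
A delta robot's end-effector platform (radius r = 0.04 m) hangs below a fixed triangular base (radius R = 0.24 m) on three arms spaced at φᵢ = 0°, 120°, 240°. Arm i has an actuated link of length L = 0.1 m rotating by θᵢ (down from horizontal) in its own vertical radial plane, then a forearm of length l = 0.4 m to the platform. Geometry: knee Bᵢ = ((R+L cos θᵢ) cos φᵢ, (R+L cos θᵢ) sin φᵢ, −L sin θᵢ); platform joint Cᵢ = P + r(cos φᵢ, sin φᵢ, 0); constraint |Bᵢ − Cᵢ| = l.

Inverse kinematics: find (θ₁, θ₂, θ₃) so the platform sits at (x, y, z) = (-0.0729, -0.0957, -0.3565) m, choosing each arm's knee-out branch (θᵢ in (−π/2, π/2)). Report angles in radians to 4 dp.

θ₁ = 1.3961, θ₂ = 1.2216, θ₃ = -0.0004

rotate P by −φ1: (-0.0729, -0.0957, -0.3565)
  e−x'=0.2729;  (l²−L²−(e−x')²−y'²−z²)/2L = -0.3036
  γ=atan2(-0.3565,0.2729)=-0.9175;  ψ=arccos(-0.6763)=2.3135;  θ1=γ+ψ≈1.3961
rotate P by −φ2: (-0.0464, 0.1110, -0.3565)
  A=0.2464, B=-0.3565, C=(l²−L²−A²−y'²−z²)/(2L)=-0.2507
  √(A²+B²)=0.4334;  θ2 = -0.9660+2.1876 ≈ 1.2216
arm 3 (φ=240.0°): x'=0.1193, y'=-0.0153
  A=0.0807, B=-0.3565, C=(l²−L²−A²−y'²−z²)/(2L)=0.0808
  θ3 = atan2(B,A) + arccos(C/0.3655) = -0.0004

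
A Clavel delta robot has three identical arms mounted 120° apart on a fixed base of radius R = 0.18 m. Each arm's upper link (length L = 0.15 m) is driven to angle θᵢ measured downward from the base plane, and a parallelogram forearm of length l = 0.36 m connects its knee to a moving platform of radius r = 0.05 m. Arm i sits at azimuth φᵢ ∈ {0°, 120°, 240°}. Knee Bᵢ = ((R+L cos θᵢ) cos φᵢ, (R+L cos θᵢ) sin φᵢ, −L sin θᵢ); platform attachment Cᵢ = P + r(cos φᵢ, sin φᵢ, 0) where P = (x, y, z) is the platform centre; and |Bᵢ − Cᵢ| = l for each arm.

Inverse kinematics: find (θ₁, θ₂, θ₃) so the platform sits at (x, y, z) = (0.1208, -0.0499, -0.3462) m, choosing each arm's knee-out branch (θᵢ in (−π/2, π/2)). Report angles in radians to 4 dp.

θ₁ = 0.1747, θ₂ = 1.2222, θ₃ = 0.8729

rotate P by −φ1: (0.1208, -0.0499, -0.3462)
  A=0.0092, B=-0.3462, C=(l²−L²−A²−y'²−z²)/(2L)=-0.0511
  γ=atan2(-0.3462,0.0092)=-1.5442;  ψ=arccos(-0.1475)=1.7189;  θ1=γ+ψ≈0.1747
arm 2 (φ=120.0°): x'=-0.1036, y'=-0.0797
  A=0.2336, B=-0.3462, C=(l²−L²−A²−y'²−z²)/(2L)=-0.2456
  γ=atan2(-0.3462,0.2336)=-0.9772;  ψ=arccos(-0.5880)=2.1994;  θ2=γ+ψ≈1.2222
φ3=240.0° → target in arm frame (-0.0172, 0.1296)
  A=0.1472, B=-0.3462, C=(l²−L²−A²−y'²−z²)/(2L)=-0.1707
  γ=atan2(-0.3462,0.1472)=-1.1688;  ψ=arccos(-0.4537)=2.0417;  θ3=γ+ψ≈0.8729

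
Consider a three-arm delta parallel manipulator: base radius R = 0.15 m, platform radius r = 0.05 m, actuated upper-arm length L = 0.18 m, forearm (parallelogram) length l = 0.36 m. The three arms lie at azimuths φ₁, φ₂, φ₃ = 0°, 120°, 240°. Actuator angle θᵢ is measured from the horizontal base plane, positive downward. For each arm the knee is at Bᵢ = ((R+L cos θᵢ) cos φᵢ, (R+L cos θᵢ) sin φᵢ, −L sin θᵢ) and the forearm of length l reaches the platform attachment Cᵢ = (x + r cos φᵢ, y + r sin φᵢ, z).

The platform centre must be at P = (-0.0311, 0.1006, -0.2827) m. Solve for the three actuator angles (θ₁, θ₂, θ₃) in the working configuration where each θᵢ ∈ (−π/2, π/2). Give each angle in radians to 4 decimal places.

θ₁ = 0.5237, θ₂ = -0.1746, θ₃ = 0.6983

arm 1 (φ=0.0°): x'=-0.0311, y'=0.1006
  A cos θ + B sin θ = C:  0.1311·cos θ + -0.2827·sin θ = -0.0279
  θ1 = atan2(B,A) + arccos(C/0.3116) = 0.5237
φ2=120.0° → target in arm frame (0.1027, -0.0234)
  A=-0.0027, B=-0.2827, C=(l²−L²−A²−y'²−z²)/(2L)=0.0465
  √(A²+B²)=0.2827;  θ2 = -1.5802+1.4057 ≈ -0.1746
φ3=240.0° → target in arm frame (-0.0716, -0.0772)
  A cos θ + B sin θ = C:  0.1716·cos θ + -0.2827·sin θ = -0.0503
  √(A²+B²)=0.3307;  θ3 = -1.0253+1.7236 ≈ 0.6983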